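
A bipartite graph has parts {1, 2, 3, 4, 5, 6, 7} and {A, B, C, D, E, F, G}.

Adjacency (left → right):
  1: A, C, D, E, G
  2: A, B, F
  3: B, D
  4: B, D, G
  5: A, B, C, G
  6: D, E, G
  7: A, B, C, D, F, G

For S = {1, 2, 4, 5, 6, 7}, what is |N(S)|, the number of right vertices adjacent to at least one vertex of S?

The union of neighbours of {1, 2, 4, 5, 6, 7} is {A, B, C, D, E, F, G}, which has 7 elements.
Since |N(S)| = 7 ≥ |S| = 6, Hall's condition holds for this subset.

7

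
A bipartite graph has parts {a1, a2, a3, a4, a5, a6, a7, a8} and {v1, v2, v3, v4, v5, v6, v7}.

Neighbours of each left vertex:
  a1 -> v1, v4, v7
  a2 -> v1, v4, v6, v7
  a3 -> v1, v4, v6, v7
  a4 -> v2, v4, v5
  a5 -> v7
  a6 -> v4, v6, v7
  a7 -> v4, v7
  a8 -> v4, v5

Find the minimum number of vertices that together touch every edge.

6

{a4, a8, v1, v4, v6, v7} is a vertex cover of size 6: every edge has an endpoint in this set.
No smaller cover exists because a1–v4, a2–v6, a3–v1, a4–v2, a5–v7, a8–v5 is a matching of size 6, and a cover must include an endpoint of each of these disjoint edges (König's theorem).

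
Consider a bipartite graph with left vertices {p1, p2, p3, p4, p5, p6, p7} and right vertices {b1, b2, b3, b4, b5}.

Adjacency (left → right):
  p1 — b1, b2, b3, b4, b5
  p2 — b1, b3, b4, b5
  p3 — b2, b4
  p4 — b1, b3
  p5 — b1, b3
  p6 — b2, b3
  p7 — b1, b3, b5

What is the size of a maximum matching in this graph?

5

For example, pair p1→b5, p2→b4, p3→b2, p4→b1, p5→b3.
The set {p1, p2, p3, p4, p5, p6, p7} has only 5 neighbours ({b1, b2, b3, b4, b5}), so by Hall's theorem at most 5 of the 7 left vertices can be matched.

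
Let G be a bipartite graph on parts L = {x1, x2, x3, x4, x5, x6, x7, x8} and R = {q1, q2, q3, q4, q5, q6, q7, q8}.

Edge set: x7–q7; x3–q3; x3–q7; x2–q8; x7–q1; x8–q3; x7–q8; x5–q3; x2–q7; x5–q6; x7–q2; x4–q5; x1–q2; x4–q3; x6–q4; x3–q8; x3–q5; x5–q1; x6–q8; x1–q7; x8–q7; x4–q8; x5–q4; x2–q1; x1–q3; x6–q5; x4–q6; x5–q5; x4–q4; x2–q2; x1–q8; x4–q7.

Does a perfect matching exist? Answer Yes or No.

For example, pair x1–q3, x2–q1, x3–q8, x4–q4, x5–q6, x6–q5, x7–q2, x8–q7.
Every left vertex is matched, so this is a perfect matching.

Yes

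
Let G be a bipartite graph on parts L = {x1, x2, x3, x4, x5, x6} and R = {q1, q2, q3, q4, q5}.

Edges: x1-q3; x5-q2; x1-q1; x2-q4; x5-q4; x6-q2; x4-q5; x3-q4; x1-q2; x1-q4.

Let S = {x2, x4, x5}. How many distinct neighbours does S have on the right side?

3

The union of neighbours of {x2, x4, x5} is {q2, q4, q5}, which has 3 elements.
Since |N(S)| = 3 ≥ |S| = 3, Hall's condition holds for this subset.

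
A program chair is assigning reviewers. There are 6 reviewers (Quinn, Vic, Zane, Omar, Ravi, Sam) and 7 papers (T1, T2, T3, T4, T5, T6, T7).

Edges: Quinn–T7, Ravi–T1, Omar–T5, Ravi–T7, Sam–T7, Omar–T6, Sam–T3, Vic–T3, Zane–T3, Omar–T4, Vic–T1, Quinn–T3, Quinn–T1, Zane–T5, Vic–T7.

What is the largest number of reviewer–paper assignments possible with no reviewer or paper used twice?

5

For example, pair Quinn→T3, Vic→T1, Zane→T5, Omar→T6, Ravi→T7.
The set {Quinn, Vic, Ravi, Sam} has only 3 neighbours ({T1, T3, T7}), so by Hall's theorem at most 5 of the 6 reviewers can be matched.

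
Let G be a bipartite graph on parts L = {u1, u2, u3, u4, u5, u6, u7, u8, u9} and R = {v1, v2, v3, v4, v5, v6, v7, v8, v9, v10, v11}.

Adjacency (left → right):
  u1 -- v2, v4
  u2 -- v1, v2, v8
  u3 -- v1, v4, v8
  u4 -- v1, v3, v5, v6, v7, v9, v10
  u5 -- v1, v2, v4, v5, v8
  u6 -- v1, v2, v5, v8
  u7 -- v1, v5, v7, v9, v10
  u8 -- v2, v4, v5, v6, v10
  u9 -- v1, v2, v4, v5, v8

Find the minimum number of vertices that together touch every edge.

The 8 edges u1–v4, u2–v1, u3–v8, u4–v3, u5–v5, u6–v2, u7–v9, u8–v10 form a matching, so any vertex cover needs at least 8 vertices (one per matched edge).
Conversely {u4, u7, u8, v1, v2, v4, v5, v8} meets every edge and has exactly 8 vertices, so 8 is optimal.

8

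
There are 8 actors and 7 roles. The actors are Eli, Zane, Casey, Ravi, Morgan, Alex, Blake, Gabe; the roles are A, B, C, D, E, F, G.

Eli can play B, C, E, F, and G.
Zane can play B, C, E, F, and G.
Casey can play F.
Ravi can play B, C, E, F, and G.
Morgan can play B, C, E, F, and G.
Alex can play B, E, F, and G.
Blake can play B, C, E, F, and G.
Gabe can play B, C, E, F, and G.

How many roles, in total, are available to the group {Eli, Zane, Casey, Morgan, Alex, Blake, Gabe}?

5

The union of neighbours of {Eli, Zane, Casey, Morgan, Alex, Blake, Gabe} is {B, C, E, F, G}, which has 5 elements.
Since |N(S)| = 5 < |S| = 7, Hall's condition fails for this subset.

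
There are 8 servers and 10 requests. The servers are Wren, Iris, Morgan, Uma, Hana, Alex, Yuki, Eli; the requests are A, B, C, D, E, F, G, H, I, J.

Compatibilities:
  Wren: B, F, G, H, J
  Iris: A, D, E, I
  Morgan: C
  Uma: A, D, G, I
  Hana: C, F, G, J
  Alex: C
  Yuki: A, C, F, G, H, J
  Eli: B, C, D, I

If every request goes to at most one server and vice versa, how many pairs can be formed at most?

A valid assignment of size 7: Wren-H, Iris-E, Morgan-C, Uma-I, Hana-G, Yuki-J, Eli-B.
The set {Morgan, Alex} has only 1 neighbour ({C}), so by Hall's theorem at most 7 of the 8 servers can be matched.

7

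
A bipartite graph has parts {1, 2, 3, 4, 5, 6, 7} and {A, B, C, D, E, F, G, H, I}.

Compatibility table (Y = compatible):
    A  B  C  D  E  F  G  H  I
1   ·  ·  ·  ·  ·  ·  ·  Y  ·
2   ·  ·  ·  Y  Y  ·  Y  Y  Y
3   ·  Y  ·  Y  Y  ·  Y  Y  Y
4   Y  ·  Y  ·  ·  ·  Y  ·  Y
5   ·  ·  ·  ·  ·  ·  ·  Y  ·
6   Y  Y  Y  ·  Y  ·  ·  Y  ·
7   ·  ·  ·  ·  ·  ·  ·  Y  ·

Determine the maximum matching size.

For example, pair 1–H, 2–E, 3–G, 4–I, 6–A.
The set {1, 5, 7} has only 1 neighbour ({H}), so by Hall's theorem at most 5 of the 7 left vertices can be matched.

5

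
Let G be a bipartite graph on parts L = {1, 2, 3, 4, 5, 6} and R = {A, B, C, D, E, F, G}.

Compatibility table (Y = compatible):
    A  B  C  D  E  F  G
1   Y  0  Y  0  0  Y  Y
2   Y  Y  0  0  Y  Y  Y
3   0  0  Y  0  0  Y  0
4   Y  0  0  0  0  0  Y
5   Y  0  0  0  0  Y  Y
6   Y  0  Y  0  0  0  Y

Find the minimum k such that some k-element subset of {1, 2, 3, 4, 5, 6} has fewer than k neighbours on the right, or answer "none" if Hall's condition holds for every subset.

5

Take S = {1, 3, 4, 5, 6}. Its neighbourhood is {A, C, F, G}, so |N(S)| = 4 < |S| = 5.
Every subset of size less than 5 has at least as many neighbours as members, so 5 is the minimum.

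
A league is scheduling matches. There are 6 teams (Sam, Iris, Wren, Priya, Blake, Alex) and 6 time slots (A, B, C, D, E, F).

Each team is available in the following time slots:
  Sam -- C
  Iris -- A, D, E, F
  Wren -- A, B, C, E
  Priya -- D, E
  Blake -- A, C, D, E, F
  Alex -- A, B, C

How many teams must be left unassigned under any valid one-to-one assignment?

0

A valid assignment of size 6: Sam-C, Iris-F, Wren-E, Priya-D, Blake-A, Alex-B.
This saturates every team, so 6 is the maximum.
That matches 6 of the 6, leaving 0 unmatched; no matching can do better.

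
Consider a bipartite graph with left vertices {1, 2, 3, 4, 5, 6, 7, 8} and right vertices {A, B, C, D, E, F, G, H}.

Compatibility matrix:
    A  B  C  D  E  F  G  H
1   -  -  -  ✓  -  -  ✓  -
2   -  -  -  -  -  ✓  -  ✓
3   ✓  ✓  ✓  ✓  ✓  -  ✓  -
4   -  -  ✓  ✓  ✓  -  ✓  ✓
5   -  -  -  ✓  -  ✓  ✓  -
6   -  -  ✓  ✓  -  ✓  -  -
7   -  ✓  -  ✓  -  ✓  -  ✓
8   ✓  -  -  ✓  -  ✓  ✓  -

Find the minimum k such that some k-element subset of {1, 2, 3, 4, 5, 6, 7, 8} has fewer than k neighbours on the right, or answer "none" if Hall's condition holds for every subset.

A matching saturating every left vertex exists, for instance 1→G, 2→H, 3→A, 4→E, 5→D, 6→C, 7→B, 8→F.
By Hall's marriage theorem, this means |N(S)| ≥ |S| for every subset S, so no violating subset exists.

none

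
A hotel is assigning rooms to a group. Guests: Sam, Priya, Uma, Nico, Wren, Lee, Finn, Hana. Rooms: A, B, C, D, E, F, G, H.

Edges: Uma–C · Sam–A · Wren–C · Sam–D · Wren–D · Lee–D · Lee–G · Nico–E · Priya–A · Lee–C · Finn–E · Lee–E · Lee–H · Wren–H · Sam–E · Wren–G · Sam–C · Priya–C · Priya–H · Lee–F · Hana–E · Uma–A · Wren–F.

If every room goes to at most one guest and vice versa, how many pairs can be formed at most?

6

A valid assignment of size 6: Sam→D, Priya→C, Uma→A, Nico→E, Wren→H, Lee→G.
The set {Nico, Finn, Hana} has only 1 neighbour ({E}), so by Hall's theorem at most 6 of the 8 guests can be matched.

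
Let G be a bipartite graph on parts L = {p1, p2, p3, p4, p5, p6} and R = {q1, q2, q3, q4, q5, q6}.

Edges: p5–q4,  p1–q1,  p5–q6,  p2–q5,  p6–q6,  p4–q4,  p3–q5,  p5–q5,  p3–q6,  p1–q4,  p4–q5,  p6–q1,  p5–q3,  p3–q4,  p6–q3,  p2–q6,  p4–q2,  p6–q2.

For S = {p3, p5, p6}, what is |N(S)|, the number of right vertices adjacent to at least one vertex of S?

The union of neighbours of {p3, p5, p6} is {q1, q2, q3, q4, q5, q6}, which has 6 elements.
Since |N(S)| = 6 ≥ |S| = 3, Hall's condition holds for this subset.

6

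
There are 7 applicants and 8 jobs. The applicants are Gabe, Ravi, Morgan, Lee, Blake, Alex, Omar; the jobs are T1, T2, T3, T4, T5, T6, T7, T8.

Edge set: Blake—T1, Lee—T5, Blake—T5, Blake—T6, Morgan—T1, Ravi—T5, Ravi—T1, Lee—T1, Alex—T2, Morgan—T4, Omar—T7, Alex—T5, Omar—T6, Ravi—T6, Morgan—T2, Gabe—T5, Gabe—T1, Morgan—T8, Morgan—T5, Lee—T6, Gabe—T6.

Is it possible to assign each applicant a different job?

The set {Gabe, Ravi, Lee, Blake} has only 3 neighbours ({T1, T5, T6}), so by Hall's theorem at most 6 of the 7 applicants can be matched.
Hence no matching covers every applicant.

No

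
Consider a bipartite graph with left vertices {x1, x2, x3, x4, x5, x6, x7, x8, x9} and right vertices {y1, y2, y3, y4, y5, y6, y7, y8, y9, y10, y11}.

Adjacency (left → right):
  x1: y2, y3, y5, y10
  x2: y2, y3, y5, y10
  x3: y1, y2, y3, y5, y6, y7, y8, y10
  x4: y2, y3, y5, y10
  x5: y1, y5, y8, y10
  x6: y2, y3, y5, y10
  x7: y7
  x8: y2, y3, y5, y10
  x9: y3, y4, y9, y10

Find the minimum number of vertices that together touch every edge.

A maximum matching has 8 edges (e.g. x1–y5, x2–y2, x3–y6, x4–y10, x5–y1, x6–y3, x7–y7, x9–y4).
By König's theorem the minimum vertex cover has the same size. One such cover is {x3, x5, x7, x9, y2, y3, y5, y10}.

8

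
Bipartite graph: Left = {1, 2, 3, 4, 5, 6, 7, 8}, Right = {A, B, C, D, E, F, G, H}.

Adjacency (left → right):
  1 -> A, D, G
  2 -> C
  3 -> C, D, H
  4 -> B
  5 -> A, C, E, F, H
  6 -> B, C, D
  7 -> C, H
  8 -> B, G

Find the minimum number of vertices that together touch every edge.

7

A maximum matching has 7 edges (e.g. 1–A, 2–C, 3–H, 4–B, 5–E, 6–D, 8–G).
By König's theorem the minimum vertex cover has the same size. One such cover is {1, 5, 8, B, C, D, H}.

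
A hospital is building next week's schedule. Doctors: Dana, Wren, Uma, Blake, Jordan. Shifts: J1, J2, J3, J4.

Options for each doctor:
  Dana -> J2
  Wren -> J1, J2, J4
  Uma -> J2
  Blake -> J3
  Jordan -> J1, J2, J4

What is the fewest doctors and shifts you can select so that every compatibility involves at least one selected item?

4

A maximum matching has 4 edges (e.g. Dana–J2, Wren–J4, Blake–J3, Jordan–J1).
By König's theorem the minimum vertex cover has the same size. One such cover is {Wren, Blake, Jordan, J2}.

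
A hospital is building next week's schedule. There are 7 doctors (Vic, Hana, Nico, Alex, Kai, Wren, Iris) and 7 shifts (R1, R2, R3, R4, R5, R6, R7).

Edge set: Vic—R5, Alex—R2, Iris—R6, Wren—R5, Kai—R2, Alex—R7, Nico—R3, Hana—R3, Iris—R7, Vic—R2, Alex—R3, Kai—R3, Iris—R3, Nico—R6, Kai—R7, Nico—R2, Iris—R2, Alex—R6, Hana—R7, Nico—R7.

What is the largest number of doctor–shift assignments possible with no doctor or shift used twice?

5

One maximum matching: Vic-R5, Hana-R3, Nico-R2, Alex-R6, Kai-R7.
The set {Vic, Hana, Nico, Alex, Kai, Wren, Iris} has only 5 neighbours ({R2, R3, R5, R6, R7}), so by Hall's theorem at most 5 of the 7 doctors can be matched.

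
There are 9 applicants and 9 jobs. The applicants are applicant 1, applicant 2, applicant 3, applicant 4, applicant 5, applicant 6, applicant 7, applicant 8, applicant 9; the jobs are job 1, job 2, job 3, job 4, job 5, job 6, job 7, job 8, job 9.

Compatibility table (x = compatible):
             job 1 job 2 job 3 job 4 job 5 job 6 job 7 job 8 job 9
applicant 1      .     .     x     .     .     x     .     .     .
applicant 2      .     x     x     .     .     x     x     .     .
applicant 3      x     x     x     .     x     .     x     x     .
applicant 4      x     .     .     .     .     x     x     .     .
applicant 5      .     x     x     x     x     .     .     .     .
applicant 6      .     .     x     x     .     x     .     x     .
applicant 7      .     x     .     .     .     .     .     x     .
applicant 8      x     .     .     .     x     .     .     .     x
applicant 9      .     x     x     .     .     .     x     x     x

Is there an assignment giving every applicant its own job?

A valid assignment of size 9: applicant 1–job 3, applicant 2–job 2, applicant 3–job 7, applicant 4–job 6, applicant 5–job 5, applicant 6–job 4, applicant 7–job 8, applicant 8–job 1, applicant 9–job 9.
All 9 applicants are covered.

Yes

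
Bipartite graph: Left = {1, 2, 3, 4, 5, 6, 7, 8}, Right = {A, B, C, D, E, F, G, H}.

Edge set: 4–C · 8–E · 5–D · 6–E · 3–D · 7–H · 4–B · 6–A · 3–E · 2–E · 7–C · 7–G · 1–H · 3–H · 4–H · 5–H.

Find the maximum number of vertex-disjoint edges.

A valid assignment of size 6: 1→H, 2→E, 3→D, 4→B, 6→A, 7→C.
The set {1, 2, 3, 5, 8} has only 3 neighbours ({D, E, H}), so by Hall's theorem at most 6 of the 8 left vertices can be matched.

6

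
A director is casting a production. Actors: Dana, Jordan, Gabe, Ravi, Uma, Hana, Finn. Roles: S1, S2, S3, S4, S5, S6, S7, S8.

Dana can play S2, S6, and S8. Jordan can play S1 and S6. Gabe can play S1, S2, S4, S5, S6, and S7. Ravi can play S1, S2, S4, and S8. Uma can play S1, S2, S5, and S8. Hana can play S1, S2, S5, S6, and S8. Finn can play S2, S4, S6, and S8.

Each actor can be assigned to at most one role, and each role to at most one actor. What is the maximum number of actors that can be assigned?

7

One maximum matching: Dana→S8, Jordan→S1, Gabe→S7, Ravi→S4, Uma→S5, Hana→S6, Finn→S2.
All 7 actors are matched, so no larger matching exists.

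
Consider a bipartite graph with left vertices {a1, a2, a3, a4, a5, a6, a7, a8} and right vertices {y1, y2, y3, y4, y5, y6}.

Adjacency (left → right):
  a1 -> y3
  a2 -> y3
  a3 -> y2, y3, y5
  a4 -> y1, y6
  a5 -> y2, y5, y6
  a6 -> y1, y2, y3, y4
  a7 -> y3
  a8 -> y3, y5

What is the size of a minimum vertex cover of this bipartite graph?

{a3, a4, a5, a6, a8, y3} is a vertex cover of size 6: every edge has an endpoint in this set.
No smaller cover exists because a1–y3, a3–y2, a4–y1, a5–y6, a6–y4, a8–y5 is a matching of size 6, and a cover must include an endpoint of each of these disjoint edges (König's theorem).

6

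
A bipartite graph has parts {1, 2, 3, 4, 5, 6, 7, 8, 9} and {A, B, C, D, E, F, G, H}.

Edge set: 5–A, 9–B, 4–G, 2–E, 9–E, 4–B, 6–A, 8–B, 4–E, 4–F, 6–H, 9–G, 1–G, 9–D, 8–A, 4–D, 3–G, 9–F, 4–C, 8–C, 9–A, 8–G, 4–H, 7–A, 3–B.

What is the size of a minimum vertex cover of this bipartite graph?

8

The 8 edges 1–G, 2–E, 3–B, 4–D, 5–A, 6–H, 8–C, 9–F form a matching, so any vertex cover needs at least 8 vertices (one per matched edge).
Conversely {1, 2, 3, 4, 6, 8, 9, A} meets every edge and has exactly 8 vertices, so 8 is optimal.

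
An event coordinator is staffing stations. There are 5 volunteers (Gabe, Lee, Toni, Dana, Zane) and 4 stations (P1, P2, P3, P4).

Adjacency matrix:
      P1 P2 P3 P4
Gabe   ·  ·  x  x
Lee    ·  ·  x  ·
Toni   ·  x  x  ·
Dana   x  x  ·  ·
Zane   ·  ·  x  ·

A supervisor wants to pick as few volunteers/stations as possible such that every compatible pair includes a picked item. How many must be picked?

{Gabe, Toni, Dana, P3} is a vertex cover of size 4: every edge has an endpoint in this set.
No smaller cover exists because Gabe–P4, Lee–P3, Toni–P2, Dana–P1 is a matching of size 4, and a cover must include an endpoint of each of these disjoint edges (König's theorem).

4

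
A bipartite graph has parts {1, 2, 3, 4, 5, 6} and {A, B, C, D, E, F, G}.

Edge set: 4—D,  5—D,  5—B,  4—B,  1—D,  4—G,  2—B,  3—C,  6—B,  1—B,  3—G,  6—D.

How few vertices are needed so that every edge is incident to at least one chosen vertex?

4

{3, 4, B, D} is a vertex cover of size 4: every edge has an endpoint in this set.
No smaller cover exists because 1–D, 2–B, 3–C, 4–G is a matching of size 4, and a cover must include an endpoint of each of these disjoint edges (König's theorem).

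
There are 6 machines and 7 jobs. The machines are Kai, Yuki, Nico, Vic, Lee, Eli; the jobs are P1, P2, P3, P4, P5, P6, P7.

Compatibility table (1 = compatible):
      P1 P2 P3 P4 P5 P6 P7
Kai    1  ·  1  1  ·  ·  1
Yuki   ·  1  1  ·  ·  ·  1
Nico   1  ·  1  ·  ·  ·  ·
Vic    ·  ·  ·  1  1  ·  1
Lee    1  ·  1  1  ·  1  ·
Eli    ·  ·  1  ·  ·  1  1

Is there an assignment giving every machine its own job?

Yes

For example, pair Kai→P1, Yuki→P2, Nico→P3, Vic→P5, Lee→P6, Eli→P7.
Every machine is matched, so this matching saturates all of them.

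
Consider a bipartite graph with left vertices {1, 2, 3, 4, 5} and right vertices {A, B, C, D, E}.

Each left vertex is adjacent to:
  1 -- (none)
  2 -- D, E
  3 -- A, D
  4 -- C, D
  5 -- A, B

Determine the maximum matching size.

For example, pair 2–E, 3–D, 4–C, 5–B.
The set {1} has only 0 neighbours (∅), so by Hall's theorem at most 4 of the 5 left vertices can be matched.

4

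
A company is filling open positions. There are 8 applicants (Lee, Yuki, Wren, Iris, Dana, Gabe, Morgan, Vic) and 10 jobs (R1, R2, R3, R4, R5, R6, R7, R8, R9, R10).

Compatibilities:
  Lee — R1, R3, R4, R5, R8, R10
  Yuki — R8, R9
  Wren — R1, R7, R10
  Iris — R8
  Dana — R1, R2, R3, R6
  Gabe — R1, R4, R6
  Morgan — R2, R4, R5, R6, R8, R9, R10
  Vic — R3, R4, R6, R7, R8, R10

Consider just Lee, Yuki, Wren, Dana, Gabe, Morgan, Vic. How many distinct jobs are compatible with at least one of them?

The union of neighbours of {Lee, Yuki, Wren, Dana, Gabe, Morgan, Vic} is {R1, R2, R3, R4, R5, R6, R7, R8, R9, R10}, which has 10 elements.
Since |N(S)| = 10 ≥ |S| = 7, Hall's condition holds for this subset.

10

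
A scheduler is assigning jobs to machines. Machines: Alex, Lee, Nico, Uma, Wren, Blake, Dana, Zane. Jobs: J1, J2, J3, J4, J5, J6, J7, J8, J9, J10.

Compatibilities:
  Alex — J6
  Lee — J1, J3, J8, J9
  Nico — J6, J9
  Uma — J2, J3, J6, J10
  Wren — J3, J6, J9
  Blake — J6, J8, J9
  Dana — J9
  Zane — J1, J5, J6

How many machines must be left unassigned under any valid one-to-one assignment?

For example, pair Alex-J6, Lee-J1, Nico-J9, Uma-J10, Wren-J3, Blake-J8, Zane-J5.
The set {Alex, Nico, Dana} has only 2 neighbours ({J6, J9}), so by Hall's theorem at most 7 of the 8 machines can be matched.
That matches 7 of the 8, leaving 1 unmatched; no matching can do better.

1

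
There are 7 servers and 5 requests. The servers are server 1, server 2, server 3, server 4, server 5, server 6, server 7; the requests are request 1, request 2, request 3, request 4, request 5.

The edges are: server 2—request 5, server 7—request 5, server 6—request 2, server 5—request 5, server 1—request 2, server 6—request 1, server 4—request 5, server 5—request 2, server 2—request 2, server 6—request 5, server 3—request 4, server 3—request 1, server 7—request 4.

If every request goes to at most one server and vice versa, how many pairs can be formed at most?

For example, pair server 1→request 2, server 2→request 5, server 3→request 4, server 6→request 1.
The set {server 1, server 2, server 3, server 4, server 5, server 6, server 7} has only 4 neighbours ({request 1, request 2, request 4, request 5}), so by Hall's theorem at most 4 of the 7 servers can be matched.

4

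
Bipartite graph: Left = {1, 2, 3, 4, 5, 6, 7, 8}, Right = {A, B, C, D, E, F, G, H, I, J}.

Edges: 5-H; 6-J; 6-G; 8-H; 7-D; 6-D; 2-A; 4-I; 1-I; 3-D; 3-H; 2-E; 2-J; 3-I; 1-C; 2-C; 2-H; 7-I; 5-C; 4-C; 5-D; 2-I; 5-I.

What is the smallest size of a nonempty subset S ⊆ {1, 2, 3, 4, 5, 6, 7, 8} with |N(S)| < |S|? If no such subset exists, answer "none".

Take S = {1, 3, 4, 5, 7}. Its neighbourhood is {C, D, H, I}, so |N(S)| = 4 < |S| = 5.
Every subset of size less than 5 has at least as many neighbours as members, so 5 is the minimum.

5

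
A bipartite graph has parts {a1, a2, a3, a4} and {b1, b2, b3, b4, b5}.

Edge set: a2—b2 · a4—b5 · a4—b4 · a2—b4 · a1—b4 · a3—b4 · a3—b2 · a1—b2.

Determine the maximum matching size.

One maximum matching: a1→b2, a2→b4, a4→b5.
The set {a1, a2, a3} has only 2 neighbours ({b2, b4}), so by Hall's theorem at most 3 of the 4 left vertices can be matched.

3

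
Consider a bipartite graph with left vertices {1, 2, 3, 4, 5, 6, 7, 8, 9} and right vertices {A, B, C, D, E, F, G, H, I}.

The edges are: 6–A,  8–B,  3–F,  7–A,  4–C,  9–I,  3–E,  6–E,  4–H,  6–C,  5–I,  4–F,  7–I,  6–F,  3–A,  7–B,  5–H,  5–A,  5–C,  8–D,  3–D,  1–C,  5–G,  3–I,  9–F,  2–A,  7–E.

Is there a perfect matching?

For example, pair 1–C, 2–A, 3–D, 4–H, 5–G, 6–E, 7–I, 8–B, 9–F.
All 9 left vertices are covered.

Yes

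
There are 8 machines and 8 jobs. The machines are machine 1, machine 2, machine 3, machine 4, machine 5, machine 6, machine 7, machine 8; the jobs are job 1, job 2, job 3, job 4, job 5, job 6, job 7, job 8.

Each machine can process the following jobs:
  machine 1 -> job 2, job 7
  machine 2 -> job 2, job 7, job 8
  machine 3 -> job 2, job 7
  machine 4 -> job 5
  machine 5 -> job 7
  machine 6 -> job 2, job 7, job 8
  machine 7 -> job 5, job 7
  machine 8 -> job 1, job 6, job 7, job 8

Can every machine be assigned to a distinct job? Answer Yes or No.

The set {machine 1, machine 2, machine 3, machine 4, machine 5, machine 6, machine 7} has only 4 neighbours ({job 2, job 5, job 7, job 8}), so by Hall's theorem at most 5 of the 8 machines can be matched.
Hence no matching covers every machine.

No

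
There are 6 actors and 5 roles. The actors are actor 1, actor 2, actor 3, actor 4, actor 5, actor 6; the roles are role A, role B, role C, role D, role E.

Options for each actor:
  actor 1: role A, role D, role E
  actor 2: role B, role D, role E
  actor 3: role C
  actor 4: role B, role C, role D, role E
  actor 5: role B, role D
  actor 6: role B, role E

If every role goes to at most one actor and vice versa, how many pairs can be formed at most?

5

A valid assignment of size 5: actor 1–role A, actor 2–role B, actor 3–role C, actor 4–role E, actor 5–role D.
The set {actor 2, actor 3, actor 4, actor 5, actor 6} has only 4 neighbours ({role B, role C, role D, role E}), so by Hall's theorem at most 5 of the 6 actors can be matched.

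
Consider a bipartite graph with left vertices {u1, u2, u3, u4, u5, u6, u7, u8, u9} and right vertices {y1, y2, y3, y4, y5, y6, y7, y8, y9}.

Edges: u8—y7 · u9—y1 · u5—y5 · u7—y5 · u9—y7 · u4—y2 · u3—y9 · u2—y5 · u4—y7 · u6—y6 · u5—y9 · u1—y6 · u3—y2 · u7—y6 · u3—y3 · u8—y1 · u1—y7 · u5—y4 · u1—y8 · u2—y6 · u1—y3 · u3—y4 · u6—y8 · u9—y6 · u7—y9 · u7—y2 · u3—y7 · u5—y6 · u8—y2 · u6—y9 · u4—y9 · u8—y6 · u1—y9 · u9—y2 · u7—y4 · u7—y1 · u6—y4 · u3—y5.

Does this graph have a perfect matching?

For example, pair u1→y6, u2→y5, u3→y3, u4→y2, u5→y9, u6→y8, u7→y4, u8→y1, u9→y7.
All 9 left vertices are covered.

Yes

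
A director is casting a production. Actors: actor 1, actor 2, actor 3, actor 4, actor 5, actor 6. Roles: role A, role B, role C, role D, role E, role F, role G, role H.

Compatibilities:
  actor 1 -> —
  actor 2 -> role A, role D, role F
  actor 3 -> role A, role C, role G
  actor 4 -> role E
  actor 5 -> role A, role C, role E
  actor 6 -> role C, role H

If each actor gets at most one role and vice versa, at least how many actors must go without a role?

For example, pair actor 2–role D, actor 3–role G, actor 4–role E, actor 5–role A, actor 6–role H.
The set {actor 1} has only 0 neighbours (∅), so by Hall's theorem at most 5 of the 6 actors can be matched.
That matches 5 of the 6, leaving 1 unmatched; no matching can do better.

1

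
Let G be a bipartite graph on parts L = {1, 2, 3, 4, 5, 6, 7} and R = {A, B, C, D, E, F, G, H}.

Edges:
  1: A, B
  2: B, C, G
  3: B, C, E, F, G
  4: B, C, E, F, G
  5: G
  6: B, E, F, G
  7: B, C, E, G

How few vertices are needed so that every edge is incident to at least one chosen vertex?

{1, B, C, E, F, G} is a vertex cover of size 6: every edge has an endpoint in this set.
No smaller cover exists because 1–A, 2–C, 3–E, 4–F, 5–G, 6–B is a matching of size 6, and a cover must include an endpoint of each of these disjoint edges (König's theorem).

6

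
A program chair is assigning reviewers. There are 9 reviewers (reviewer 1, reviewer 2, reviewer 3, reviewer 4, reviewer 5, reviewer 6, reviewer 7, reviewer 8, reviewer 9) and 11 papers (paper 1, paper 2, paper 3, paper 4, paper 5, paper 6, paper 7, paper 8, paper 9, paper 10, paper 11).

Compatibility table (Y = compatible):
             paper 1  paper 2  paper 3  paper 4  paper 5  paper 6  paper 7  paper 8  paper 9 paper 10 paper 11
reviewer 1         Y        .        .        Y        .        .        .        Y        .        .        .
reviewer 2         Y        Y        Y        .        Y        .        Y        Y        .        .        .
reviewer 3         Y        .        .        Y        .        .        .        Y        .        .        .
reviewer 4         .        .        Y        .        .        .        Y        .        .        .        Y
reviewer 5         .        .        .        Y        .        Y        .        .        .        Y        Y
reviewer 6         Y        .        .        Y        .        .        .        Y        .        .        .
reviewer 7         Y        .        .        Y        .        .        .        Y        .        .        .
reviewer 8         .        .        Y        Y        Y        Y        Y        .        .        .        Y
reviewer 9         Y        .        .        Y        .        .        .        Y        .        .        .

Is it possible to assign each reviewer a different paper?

No

The set {reviewer 1, reviewer 3, reviewer 6, reviewer 7, reviewer 9} has only 3 neighbours ({paper 1, paper 4, paper 8}), so by Hall's theorem at most 7 of the 9 reviewers can be matched.
Hence no matching covers every reviewer.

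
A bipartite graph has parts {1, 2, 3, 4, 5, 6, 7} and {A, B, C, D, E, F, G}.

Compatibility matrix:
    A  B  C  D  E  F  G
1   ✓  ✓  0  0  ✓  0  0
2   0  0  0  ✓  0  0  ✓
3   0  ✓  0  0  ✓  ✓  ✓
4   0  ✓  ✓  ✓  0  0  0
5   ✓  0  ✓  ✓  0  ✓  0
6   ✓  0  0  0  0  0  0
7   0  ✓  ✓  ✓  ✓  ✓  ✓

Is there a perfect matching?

Yes

A valid assignment of size 7: 1→B, 2→D, 3→E, 4→C, 5→F, 6→A, 7→G.
Every left vertex is matched, so this is a perfect matching.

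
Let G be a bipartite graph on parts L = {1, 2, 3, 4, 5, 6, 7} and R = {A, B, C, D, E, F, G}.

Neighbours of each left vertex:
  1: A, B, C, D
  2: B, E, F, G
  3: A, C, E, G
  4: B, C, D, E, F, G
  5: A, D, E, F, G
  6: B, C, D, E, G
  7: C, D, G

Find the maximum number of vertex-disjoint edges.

7

A valid assignment of size 7: 1→C, 2→F, 3→A, 4→B, 5→D, 6→E, 7→G.
All 7 left vertices are matched, so no larger matching exists.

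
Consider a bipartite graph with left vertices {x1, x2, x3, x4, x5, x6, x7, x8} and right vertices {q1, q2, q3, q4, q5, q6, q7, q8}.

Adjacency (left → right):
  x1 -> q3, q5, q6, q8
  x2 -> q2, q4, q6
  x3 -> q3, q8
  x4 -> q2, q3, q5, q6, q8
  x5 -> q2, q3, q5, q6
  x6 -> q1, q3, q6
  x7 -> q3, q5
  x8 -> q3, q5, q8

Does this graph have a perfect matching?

The set {x1, x3, x4, x5, x7, x8} has only 5 neighbours ({q2, q3, q5, q6, q8}), so by Hall's theorem at most 7 of the 8 left vertices can be matched.
Hence no matching covers every left vertex.

No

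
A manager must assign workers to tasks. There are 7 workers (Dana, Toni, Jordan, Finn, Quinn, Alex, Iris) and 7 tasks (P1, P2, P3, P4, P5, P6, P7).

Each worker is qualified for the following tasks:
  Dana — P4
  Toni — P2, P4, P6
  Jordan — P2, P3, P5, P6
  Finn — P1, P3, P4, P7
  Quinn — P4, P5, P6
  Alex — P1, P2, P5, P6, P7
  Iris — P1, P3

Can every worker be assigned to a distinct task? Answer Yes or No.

A valid assignment of size 7: Dana–P4, Toni–P6, Jordan–P3, Finn–P7, Quinn–P5, Alex–P2, Iris–P1.
All 7 workers are covered.

Yes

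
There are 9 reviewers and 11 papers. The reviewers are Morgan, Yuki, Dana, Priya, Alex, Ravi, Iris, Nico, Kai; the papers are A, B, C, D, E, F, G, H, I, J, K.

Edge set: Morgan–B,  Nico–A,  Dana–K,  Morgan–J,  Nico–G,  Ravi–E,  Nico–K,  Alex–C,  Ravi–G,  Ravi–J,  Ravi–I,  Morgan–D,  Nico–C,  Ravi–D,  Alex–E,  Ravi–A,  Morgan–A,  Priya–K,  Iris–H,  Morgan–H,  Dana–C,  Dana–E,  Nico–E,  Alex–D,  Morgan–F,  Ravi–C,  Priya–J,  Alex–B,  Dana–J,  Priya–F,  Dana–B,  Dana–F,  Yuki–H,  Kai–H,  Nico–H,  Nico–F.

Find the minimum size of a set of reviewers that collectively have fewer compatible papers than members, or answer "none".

2

Take S = {Yuki, Iris}. Its neighbourhood is {H}, so |N(S)| = 1 < |S| = 2.
No single vertex violates Hall's condition since each has at least one neighbour, so 2 is the minimum.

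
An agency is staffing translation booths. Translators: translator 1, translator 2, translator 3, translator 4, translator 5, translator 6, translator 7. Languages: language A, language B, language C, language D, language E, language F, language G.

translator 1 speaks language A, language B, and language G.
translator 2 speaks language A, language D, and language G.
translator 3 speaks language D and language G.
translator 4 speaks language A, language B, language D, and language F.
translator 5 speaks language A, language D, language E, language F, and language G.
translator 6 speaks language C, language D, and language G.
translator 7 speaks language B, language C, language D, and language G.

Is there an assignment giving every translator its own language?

Yes

A valid assignment of size 7: translator 1-language B, translator 2-language A, translator 3-language G, translator 4-language F, translator 5-language E, translator 6-language C, translator 7-language D.
All 7 translators are covered.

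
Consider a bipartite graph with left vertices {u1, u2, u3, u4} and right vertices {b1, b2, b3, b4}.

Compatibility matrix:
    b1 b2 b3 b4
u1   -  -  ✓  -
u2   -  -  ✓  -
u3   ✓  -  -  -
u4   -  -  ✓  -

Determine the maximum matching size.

2

For example, pair u1–b3, u3–b1.
The set {u1, u2, u4} has only 1 neighbour ({b3}), so by Hall's theorem at most 2 of the 4 left vertices can be matched.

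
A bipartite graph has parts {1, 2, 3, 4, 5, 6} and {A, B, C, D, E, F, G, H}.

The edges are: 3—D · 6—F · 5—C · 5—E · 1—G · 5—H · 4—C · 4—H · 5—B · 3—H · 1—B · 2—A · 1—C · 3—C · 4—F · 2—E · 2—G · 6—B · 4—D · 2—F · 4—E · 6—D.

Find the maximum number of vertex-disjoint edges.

6

A valid assignment of size 6: 1–C, 2–G, 3–D, 4–H, 5–E, 6–B.
This saturates every left vertex, so 6 is the maximum.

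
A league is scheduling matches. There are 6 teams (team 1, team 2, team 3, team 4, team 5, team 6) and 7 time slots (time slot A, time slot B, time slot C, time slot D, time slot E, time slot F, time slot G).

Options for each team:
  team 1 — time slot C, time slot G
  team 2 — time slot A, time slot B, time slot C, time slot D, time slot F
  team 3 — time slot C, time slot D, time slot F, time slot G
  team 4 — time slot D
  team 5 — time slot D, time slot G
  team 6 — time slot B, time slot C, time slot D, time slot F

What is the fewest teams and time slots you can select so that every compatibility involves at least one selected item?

6

{team 1, team 2, team 3, team 4, team 5, team 6} is a vertex cover of size 6: every edge has an endpoint in this set.
No smaller cover exists because team 1–time slot C, team 2–time slot A, team 3–time slot F, team 4–time slot D, team 5–time slot G, team 6–time slot B is a matching of size 6, and a cover must include an endpoint of each of these disjoint edges (König's theorem).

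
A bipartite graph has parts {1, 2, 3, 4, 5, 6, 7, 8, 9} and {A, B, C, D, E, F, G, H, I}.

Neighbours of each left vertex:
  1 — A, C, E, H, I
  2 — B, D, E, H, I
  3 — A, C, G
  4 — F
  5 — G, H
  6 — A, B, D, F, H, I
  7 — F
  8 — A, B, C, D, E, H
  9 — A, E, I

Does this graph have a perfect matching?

The set {4, 7} has only 1 neighbour ({F}), so by Hall's theorem at most 8 of the 9 left vertices can be matched.
Hence no matching covers every left vertex.

No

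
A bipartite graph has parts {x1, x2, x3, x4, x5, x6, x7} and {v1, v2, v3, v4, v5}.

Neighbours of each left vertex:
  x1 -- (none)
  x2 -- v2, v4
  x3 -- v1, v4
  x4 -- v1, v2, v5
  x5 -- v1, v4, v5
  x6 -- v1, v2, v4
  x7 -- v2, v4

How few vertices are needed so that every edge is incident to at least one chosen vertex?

4

{v1, v2, v4, v5} is a vertex cover of size 4: every edge has an endpoint in this set.
No smaller cover exists because x2–v2, x3–v4, x4–v5, x5–v1 is a matching of size 4, and a cover must include an endpoint of each of these disjoint edges (König's theorem).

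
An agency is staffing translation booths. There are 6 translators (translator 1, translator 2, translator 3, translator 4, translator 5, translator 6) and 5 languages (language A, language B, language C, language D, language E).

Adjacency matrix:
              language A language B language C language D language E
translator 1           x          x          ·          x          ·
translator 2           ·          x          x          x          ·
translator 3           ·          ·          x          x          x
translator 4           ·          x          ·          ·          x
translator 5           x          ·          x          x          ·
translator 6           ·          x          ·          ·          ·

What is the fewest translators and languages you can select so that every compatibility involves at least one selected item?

5

{language A, language B, language C, language D, language E} is a vertex cover of size 5: every edge has an endpoint in this set.
No smaller cover exists because translator 1–language A, translator 2–language B, translator 3–language C, translator 4–language E, translator 5–language D is a matching of size 5, and a cover must include an endpoint of each of these disjoint edges (König's theorem).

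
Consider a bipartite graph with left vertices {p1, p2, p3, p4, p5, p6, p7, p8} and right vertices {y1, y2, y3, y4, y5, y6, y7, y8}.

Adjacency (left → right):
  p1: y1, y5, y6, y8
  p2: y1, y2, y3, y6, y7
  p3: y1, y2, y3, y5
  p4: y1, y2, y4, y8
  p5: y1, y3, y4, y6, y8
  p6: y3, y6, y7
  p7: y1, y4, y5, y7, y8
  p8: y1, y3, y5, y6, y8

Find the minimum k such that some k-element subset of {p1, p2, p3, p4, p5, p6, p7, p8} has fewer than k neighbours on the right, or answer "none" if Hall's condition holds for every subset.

A matching saturating every left vertex exists, for instance p1→y5, p2→y7, p3→y2, p4→y4, p5→y8, p6→y3, p7→y1, p8→y6.
By Hall's marriage theorem, this means |N(S)| ≥ |S| for every subset S, so no violating subset exists.

none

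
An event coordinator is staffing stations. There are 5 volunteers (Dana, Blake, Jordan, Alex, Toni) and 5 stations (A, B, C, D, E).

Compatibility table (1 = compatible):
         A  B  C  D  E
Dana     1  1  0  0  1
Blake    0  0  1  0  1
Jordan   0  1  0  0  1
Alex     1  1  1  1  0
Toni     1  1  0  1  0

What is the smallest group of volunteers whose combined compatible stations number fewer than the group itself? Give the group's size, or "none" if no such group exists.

none

A matching saturating every volunteer exists, for instance Dana→A, Blake→C, Jordan→E, Alex→D, Toni→B.
By Hall's marriage theorem, this means |N(S)| ≥ |S| for every subset S, so no violating subset exists.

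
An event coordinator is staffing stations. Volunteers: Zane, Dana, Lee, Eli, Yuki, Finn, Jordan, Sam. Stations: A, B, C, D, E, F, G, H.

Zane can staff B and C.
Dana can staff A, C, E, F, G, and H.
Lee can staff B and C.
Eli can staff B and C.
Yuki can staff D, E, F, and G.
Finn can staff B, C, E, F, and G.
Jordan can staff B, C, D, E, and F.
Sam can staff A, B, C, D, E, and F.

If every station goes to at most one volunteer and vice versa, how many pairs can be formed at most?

For example, pair Zane→C, Dana→G, Lee→B, Yuki→D, Finn→E, Jordan→F, Sam→A.
The set {Zane, Lee, Eli} has only 2 neighbours ({B, C}), so by Hall's theorem at most 7 of the 8 volunteers can be matched.

7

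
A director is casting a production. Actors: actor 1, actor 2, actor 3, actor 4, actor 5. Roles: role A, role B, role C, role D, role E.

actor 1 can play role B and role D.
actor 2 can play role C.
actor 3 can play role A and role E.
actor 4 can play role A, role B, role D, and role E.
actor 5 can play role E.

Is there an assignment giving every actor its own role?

A valid assignment of size 5: actor 1-role D, actor 2-role C, actor 3-role A, actor 4-role B, actor 5-role E.
All 5 actors are covered.

Yes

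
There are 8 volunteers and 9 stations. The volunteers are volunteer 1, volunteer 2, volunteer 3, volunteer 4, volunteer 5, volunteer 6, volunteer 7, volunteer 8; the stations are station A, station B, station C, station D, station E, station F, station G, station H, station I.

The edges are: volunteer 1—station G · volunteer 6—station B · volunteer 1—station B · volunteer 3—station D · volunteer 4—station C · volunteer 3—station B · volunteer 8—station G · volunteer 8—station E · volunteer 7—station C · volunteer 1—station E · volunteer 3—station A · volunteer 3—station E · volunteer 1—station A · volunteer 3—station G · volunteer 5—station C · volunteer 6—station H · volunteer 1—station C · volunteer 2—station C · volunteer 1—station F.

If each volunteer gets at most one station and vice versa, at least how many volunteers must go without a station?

One maximum matching: volunteer 1-station F, volunteer 2-station C, volunteer 3-station B, volunteer 6-station H, volunteer 8-station G.
The set {volunteer 2, volunteer 4, volunteer 5, volunteer 7} has only 1 neighbour ({station C}), so by Hall's theorem at most 5 of the 8 volunteers can be matched.
That matches 5 of the 8, leaving 3 unmatched; no matching can do better.

3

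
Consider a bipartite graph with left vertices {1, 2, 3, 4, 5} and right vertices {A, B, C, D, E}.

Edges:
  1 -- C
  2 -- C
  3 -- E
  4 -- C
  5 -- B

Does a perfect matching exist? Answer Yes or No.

The set {1, 2, 4} has only 1 neighbour ({C}), so by Hall's theorem at most 3 of the 5 left vertices can be matched.
Hence no matching covers every left vertex.

No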